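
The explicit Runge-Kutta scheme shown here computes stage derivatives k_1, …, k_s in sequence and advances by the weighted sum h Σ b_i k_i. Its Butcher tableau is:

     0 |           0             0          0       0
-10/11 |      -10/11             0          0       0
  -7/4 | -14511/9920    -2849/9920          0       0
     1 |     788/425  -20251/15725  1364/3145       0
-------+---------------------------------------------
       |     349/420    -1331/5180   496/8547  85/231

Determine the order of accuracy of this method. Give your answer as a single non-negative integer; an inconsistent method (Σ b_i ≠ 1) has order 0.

b = (349/420, -1331/5180, 496/8547, 85/231)
c = (0, -10/11, -7/4, 1)
Ac = (0, 0, 259/992, 7/17)
Σ b_i: 349/420·1 + (-1331/5180)·1 + 496/8547·1 + 85/231·1 = 1 ✓
b·c: (-1331/5180)·(-10/11) + 496/8547·(-7/4) + 85/231·1 = 1/2 ✓
b·c²: (-1331/5180)·100/121 + 496/8547·49/16 + 85/231·1 = 1/3 ✓
b·Ac: 496/8547·259/992 + 85/231·7/17 = 1/6 ✓
b·c³: (-1331/5180)·(-1000/1331) + 496/8547·(-343/64) + 85/231·1 = 1/4 ✓
b·(c∘Ac): 496/8547·(-1813/3968) + 85/231·7/17 = 1/8 ✓
b·Ac²: 496/8547·(-1295/5456) + 85/231·987/3740 = 1/12 ✓
b·A²c: 85/231·77/680 = 1/24 ✓; 4 stages ⇒ order 4.

4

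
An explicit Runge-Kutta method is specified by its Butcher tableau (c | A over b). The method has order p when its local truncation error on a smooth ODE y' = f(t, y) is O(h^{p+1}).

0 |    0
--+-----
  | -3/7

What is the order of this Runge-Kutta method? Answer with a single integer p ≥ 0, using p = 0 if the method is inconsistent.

b = (-3/7)
c = (0)
Σ b_i: (-3/7)·1 = -3/7 ≠ 1 ⇒ order 0.

0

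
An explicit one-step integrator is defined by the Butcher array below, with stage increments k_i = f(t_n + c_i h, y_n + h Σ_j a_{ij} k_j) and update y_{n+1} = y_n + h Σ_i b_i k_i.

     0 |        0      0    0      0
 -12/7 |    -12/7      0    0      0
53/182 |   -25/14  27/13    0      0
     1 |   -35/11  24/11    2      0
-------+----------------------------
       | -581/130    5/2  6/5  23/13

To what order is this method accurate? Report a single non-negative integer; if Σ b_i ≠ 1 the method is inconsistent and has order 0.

b = (-581/130, 5/2, 6/5, 23/13)
c = (0, -12/7, 53/182, 1)
Ac = (0, 0, -324/91, -3161/1001)
Σ b_i: (-581/130)·1 + 5/2·1 + 6/5·1 + 23/13·1 = 1 ✓
b·c: 5/2·(-12/7) + 6/5·53/182 + 23/13·1 = -986/455 ≠ 1/2 ⇒ order 1.

1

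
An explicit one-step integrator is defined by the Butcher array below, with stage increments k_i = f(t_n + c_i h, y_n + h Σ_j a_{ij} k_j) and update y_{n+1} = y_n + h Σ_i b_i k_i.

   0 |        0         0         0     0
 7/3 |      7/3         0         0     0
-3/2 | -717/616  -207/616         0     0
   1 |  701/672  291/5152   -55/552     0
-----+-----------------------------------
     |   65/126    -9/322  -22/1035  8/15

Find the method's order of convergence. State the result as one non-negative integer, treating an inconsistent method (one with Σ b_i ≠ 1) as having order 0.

4

b = (65/126, -9/322, -22/1035, 8/15)
c = (0, 7/3, -3/2, 1)
Ac = (0, 0, -69/88, 9/32)
Σ b_i: 65/126·1 + (-9/322)·1 + (-22/1035)·1 + 8/15·1 = 1 ✓
b·c: (-9/322)·7/3 + (-22/1035)·(-3/2) + 8/15·1 = 1/2 ✓
b·c²: (-9/322)·49/9 + (-22/1035)·9/4 + 8/15·1 = 1/3 ✓
b·Ac: (-22/1035)·(-69/88) + 8/15·9/32 = 1/6 ✓
b·c³: (-9/322)·343/27 + (-22/1035)·(-27/8) + 8/15·1 = 1/4 ✓
b·(c∘Ac): (-22/1035)·207/176 + 8/15·9/32 = 1/8 ✓
b·Ac²: (-22/1035)·(-161/88) + 8/15·1/12 = 1/12 ✓
b·A²c: 8/15·5/64 = 1/24 ✓; 4 stages ⇒ order 4.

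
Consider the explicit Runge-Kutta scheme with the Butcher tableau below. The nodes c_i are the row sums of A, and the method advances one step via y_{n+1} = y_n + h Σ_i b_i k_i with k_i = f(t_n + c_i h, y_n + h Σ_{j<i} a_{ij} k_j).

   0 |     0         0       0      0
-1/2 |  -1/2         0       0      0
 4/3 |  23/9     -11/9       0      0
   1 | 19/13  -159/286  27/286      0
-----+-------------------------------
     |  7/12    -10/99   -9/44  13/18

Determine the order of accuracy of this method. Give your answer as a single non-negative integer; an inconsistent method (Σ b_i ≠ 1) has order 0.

b = (7/12, -10/99, -9/44, 13/18)
c = (0, -1/2, 4/3, 1)
Ac = (0, 0, 11/18, 21/52)
Σ b_i: 7/12·1 + (-10/99)·1 + (-9/44)·1 + 13/18·1 = 1 ✓
b·c: (-10/99)·(-1/2) + (-9/44)·4/3 + 13/18·1 = 1/2 ✓
b·c²: (-10/99)·1/4 + (-9/44)·16/9 + 13/18·1 = 1/3 ✓
b·Ac: (-9/44)·11/18 + 13/18·21/52 = 1/6 ✓
b·c³: (-10/99)·(-1/8) + (-9/44)·64/27 + 13/18·1 = 1/4 ✓
b·(c∘Ac): (-9/44)·22/27 + 13/18·21/52 = 1/8 ✓
b·Ac²: (-9/44)·(-11/36) + 13/18·3/104 = 1/12 ✓
b·A²c: 13/18·3/52 = 1/24 ✓; 4 stages ⇒ order 4.

4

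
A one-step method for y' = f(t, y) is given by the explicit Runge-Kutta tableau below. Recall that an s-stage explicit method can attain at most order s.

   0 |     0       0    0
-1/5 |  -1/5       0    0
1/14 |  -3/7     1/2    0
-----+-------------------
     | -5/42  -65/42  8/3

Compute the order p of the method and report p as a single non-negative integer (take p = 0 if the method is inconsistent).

b = (-5/42, -65/42, 8/3)
c = (0, -1/5, 1/14)
Ac = (0, 0, -1/10)
Σ b_i: (-5/42)·1 + (-65/42)·1 + 8/3·1 = 1 ✓
b·c: (-65/42)·(-1/5) + 8/3·1/14 = 1/2 ✓
b·c²: (-65/42)·1/25 + 8/3·1/196 = -71/1470 ≠ 1/3 ⇒ order 2.
b·Ac: 8/3·(-1/10) = -4/15 ≠ 1/6

2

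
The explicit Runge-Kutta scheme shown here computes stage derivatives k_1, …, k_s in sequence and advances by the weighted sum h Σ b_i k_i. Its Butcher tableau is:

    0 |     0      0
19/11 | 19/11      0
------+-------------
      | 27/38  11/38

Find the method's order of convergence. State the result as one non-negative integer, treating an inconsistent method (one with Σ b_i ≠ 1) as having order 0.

b = (27/38, 11/38)
c = (0, 19/11)
Σ b_i: 27/38·1 + 11/38·1 = 1 ✓
b·c: 11/38·19/11 = 1/2 ✓; 2 stages ⇒ order 2.

2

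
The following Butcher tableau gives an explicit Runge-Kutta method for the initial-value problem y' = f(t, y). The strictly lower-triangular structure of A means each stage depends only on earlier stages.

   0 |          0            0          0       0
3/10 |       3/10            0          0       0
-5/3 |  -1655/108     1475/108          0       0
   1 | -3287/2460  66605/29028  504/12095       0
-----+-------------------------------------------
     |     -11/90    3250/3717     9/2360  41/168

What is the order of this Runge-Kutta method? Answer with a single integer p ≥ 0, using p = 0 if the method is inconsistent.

4

b = (-11/90, 3250/3717, 9/2360, 41/168)
c = (0, 3/10, -5/3, 1)
Ac = (0, 0, 295/72, 203/328)
Σ b_i: (-11/90)·1 + 3250/3717·1 + 9/2360·1 + 41/168·1 = 1 ✓
b·c: 3250/3717·3/10 + 9/2360·(-5/3) + 41/168·1 = 1/2 ✓
b·c²: 3250/3717·9/100 + 9/2360·25/9 + 41/168·1 = 1/3 ✓
b·Ac: 9/2360·295/72 + 41/168·203/328 = 1/6 ✓
b·c³: 3250/3717·27/1000 + 9/2360·(-125/27) + 41/168·1 = 1/4 ✓
b·(c∘Ac): 9/2360·(-1475/216) + 41/168·203/328 = 1/8 ✓
b·Ac²: 9/2360·59/48 + 41/168·1057/3280 = 1/12 ✓
b·A²c: 41/168·7/41 = 1/24 ✓; 4 stages ⇒ order 4.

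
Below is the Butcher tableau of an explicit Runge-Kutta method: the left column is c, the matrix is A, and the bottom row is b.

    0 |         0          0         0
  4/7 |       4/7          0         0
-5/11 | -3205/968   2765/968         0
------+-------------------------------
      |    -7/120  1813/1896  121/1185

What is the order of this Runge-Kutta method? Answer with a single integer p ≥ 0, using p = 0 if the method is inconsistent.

3

b = (-7/120, 1813/1896, 121/1185)
c = (0, 4/7, -5/11)
Ac = (0, 0, 395/242)
Σ b_i: (-7/120)·1 + 1813/1896·1 + 121/1185·1 = 1 ✓
b·c: 1813/1896·4/7 + 121/1185·(-5/11) = 1/2 ✓
b·c²: 1813/1896·16/49 + 121/1185·25/121 = 1/3 ✓
b·Ac: 121/1185·395/242 = 1/6 ✓; 3 stages ⇒ order 3.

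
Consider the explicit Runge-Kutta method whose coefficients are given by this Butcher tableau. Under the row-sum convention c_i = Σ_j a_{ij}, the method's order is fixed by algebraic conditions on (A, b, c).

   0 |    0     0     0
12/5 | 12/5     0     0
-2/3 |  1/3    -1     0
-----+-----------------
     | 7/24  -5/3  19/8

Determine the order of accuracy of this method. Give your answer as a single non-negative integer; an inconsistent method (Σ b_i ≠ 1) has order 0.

1

b = (7/24, -5/3, 19/8)
c = (0, 12/5, -2/3)
Ac = (0, 0, -12/5)
Σ b_i: 7/24·1 + (-5/3)·1 + 19/8·1 = 1 ✓
b·c: (-5/3)·12/5 + 19/8·(-2/3) = -67/12 ≠ 1/2 ⇒ order 1.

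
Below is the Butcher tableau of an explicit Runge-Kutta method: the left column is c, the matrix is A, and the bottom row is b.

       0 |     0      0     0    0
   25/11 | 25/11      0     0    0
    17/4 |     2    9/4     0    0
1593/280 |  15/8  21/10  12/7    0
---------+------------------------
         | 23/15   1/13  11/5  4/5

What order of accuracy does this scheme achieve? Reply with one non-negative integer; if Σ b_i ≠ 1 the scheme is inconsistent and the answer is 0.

0

b = (23/15, 1/13, 11/5, 4/5)
c = (0, 25/11, 17/4, 1593/280)
Ac = (0, 0, 225/44, 1857/154)
Σ b_i: 23/15·1 + 1/13·1 + 11/5·1 + 4/5·1 = 899/195 ≠ 1 ⇒ order 0.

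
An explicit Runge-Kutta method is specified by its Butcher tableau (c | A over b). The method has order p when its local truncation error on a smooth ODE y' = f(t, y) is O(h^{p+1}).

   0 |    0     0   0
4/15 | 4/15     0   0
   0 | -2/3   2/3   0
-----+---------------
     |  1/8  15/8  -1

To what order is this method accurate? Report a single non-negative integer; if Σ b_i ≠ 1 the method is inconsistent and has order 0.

2

b = (1/8, 15/8, -1)
c = (0, 4/15, 0)
Ac = (0, 0, 8/45)
Σ b_i: 1/8·1 + 15/8·1 + (-1)·1 = 1 ✓
b·c: 15/8·4/15 = 1/2 ✓
b·c²: 15/8·16/225 = 2/15 ≠ 1/3 ⇒ order 2.
b·Ac: (-1)·8/45 = -8/45 ≠ 1/6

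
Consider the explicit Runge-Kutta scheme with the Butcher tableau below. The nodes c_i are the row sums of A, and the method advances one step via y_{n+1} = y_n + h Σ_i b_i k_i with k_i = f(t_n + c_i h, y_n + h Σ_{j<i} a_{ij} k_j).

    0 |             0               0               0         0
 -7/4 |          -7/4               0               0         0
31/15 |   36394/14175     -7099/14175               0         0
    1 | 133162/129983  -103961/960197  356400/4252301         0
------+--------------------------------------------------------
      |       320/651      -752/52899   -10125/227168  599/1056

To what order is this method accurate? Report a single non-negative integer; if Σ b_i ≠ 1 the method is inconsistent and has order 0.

4

b = (320/651, -752/52899, -10125/227168, 599/1056)
c = (0, -7/4, 31/15, 1)
Ac = (0, 0, 7099/8100, 869/2396)
Σ b_i: 320/651·1 + (-752/52899)·1 + (-10125/227168)·1 + 599/1056·1 = 1 ✓
b·c: (-752/52899)·(-7/4) + (-10125/227168)·31/15 + 599/1056·1 = 1/2 ✓
b·c²: (-752/52899)·49/16 + (-10125/227168)·961/225 + 599/1056·1 = 1/3 ✓
b·Ac: (-10125/227168)·7099/8100 + 599/1056·869/2396 = 1/6 ✓
b·c³: (-752/52899)·(-343/64) + (-10125/227168)·29791/3375 + 599/1056·1 = 1/4 ✓
b·(c∘Ac): (-10125/227168)·220069/121500 + 599/1056·869/2396 = 1/8 ✓
b·Ac²: (-10125/227168)·(-49693/32400) + 599/1056·253/9584 = 1/12 ✓
b·A²c: 599/1056·44/599 = 1/24 ✓; 4 stages ⇒ order 4.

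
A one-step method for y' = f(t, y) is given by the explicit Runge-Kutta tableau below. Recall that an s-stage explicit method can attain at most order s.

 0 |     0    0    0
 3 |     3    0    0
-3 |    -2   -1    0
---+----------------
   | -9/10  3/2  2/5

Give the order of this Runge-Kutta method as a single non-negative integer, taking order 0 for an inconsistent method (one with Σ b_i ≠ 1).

b = (-9/10, 3/2, 2/5)
c = (0, 3, -3)
Ac = (0, 0, -3)
Σ b_i: (-9/10)·1 + 3/2·1 + 2/5·1 = 1 ✓
b·c: 3/2·3 + 2/5·(-3) = 33/10 ≠ 1/2 ⇒ order 1.

1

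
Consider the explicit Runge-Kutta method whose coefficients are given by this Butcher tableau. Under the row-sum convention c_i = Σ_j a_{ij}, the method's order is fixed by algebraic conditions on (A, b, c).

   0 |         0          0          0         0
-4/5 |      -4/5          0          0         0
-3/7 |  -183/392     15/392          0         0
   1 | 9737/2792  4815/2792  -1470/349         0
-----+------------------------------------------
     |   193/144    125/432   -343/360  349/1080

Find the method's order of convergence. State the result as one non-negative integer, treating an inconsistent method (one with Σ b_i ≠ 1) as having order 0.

b = (193/144, 125/432, -343/360, 349/1080)
c = (0, -4/5, -3/7, 1)
Ac = (0, 0, -3/98, 297/698)
Σ b_i: 193/144·1 + 125/432·1 + (-343/360)·1 + 349/1080·1 = 1 ✓
b·c: 125/432·(-4/5) + (-343/360)·(-3/7) + 349/1080·1 = 1/2 ✓
b·c²: 125/432·16/25 + (-343/360)·9/49 + 349/1080·1 = 1/3 ✓
b·Ac: (-343/360)·(-3/98) + 349/1080·297/698 = 1/6 ✓
b·c³: 125/432·(-64/125) + (-343/360)·(-27/343) + 349/1080·1 = 1/4 ✓
b·(c∘Ac): (-343/360)·9/686 + 349/1080·297/698 = 1/8 ✓
b·Ac²: (-343/360)·6/245 + 349/1080·576/1745 = 1/12 ✓
b·A²c: 349/1080·45/349 = 1/24 ✓; 4 stages ⇒ order 4.

4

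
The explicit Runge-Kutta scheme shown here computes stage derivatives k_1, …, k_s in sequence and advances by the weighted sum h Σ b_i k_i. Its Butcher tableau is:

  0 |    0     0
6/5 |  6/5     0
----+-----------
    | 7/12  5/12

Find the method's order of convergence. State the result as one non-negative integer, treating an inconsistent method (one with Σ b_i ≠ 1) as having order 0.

b = (7/12, 5/12)
c = (0, 6/5)
Σ b_i: 7/12·1 + 5/12·1 = 1 ✓
b·c: 5/12·6/5 = 1/2 ✓; 2 stages ⇒ order 2.

2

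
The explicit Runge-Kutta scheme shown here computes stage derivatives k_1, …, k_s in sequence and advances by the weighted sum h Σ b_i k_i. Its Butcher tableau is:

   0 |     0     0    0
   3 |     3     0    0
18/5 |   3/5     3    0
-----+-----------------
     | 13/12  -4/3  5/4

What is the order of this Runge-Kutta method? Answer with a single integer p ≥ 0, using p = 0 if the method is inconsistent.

b = (13/12, -4/3, 5/4)
c = (0, 3, 18/5)
Ac = (0, 0, 9)
Σ b_i: 13/12·1 + (-4/3)·1 + 5/4·1 = 1 ✓
b·c: (-4/3)·3 + 5/4·18/5 = 1/2 ✓
b·c²: (-4/3)·9 + 5/4·324/25 = 21/5 ≠ 1/3 ⇒ order 2.
b·Ac: 5/4·9 = 45/4 ≠ 1/6

2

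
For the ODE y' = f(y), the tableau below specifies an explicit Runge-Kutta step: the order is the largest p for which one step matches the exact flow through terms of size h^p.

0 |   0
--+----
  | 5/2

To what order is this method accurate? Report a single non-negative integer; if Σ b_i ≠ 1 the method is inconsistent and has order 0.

b = (5/2)
c = (0)
Σ b_i: 5/2·1 = 5/2 ≠ 1 ⇒ order 0.

0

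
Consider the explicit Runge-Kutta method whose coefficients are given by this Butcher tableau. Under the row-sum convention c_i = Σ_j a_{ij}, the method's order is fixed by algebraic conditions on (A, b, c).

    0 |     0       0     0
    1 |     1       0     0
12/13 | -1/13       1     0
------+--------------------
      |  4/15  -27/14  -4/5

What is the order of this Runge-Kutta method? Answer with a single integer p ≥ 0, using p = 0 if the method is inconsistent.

0

b = (4/15, -27/14, -4/5)
c = (0, 1, 12/13)
Ac = (0, 0, 1)
Σ b_i: 4/15·1 + (-27/14)·1 + (-4/5)·1 = -517/210 ≠ 1 ⇒ order 0.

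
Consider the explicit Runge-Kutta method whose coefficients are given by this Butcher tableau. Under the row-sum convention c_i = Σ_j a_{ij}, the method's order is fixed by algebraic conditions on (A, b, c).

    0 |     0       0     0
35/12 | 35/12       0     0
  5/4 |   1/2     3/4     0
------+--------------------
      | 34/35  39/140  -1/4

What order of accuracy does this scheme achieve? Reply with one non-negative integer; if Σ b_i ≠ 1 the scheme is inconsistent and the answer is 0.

2

b = (34/35, 39/140, -1/4)
c = (0, 35/12, 5/4)
Ac = (0, 0, 35/16)
Σ b_i: 34/35·1 + 39/140·1 + (-1/4)·1 = 1 ✓
b·c: 39/140·35/12 + (-1/4)·5/4 = 1/2 ✓
b·c²: 39/140·1225/144 + (-1/4)·25/16 = 95/48 ≠ 1/3 ⇒ order 2.
b·Ac: (-1/4)·35/16 = -35/64 ≠ 1/6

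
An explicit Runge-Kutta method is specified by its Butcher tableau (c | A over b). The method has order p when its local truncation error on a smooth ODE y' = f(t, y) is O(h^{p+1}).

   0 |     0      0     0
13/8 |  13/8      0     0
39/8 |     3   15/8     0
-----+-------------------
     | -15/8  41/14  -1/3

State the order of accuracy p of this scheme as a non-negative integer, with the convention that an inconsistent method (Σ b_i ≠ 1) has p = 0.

0

b = (-15/8, 41/14, -1/3)
c = (0, 13/8, 39/8)
Ac = (0, 0, 195/64)
Σ b_i: (-15/8)·1 + 41/14·1 + (-1/3)·1 = 121/168 ≠ 1 ⇒ order 0.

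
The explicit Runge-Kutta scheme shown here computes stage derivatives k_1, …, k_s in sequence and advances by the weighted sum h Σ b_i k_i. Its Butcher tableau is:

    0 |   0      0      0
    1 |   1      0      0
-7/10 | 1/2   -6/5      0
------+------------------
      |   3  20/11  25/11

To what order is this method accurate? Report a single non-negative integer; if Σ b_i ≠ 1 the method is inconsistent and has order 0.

0

b = (3, 20/11, 25/11)
c = (0, 1, -7/10)
Ac = (0, 0, -6/5)
Σ b_i: 3·1 + 20/11·1 + 25/11·1 = 78/11 ≠ 1 ⇒ order 0.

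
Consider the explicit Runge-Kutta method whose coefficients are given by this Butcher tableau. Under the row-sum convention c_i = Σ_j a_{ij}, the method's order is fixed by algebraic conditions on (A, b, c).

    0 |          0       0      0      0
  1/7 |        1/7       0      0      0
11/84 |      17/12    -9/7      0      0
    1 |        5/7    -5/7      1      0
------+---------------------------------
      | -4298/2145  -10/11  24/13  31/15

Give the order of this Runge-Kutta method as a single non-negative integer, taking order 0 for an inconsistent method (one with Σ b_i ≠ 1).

1

b = (-4298/2145, -10/11, 24/13, 31/15)
c = (0, 1/7, 11/84, 1)
Ac = (0, 0, -9/49, 17/588)
Σ b_i: (-4298/2145)·1 + (-10/11)·1 + 24/13·1 + 31/15·1 = 1 ✓
b·c: (-10/11)·1/7 + 24/13·11/84 + 31/15·1 = 4673/2145 ≠ 1/2 ⇒ order 1.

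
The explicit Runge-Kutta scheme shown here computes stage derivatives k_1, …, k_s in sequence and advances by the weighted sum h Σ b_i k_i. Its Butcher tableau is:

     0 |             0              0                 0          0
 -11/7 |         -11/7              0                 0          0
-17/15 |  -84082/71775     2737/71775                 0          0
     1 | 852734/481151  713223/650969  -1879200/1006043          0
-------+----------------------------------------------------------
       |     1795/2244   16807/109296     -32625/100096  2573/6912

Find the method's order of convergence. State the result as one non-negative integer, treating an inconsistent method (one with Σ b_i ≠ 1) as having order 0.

4

b = (1795/2244, 16807/109296, -32625/100096, 2573/6912)
c = (0, -11/7, -17/15, 1)
Ac = (0, 0, -391/6525, 1017/2573)
Σ b_i: 1795/2244·1 + 16807/109296·1 + (-32625/100096)·1 + 2573/6912·1 = 1 ✓
b·c: 16807/109296·(-11/7) + (-32625/100096)·(-17/15) + 2573/6912·1 = 1/2 ✓
b·c²: 16807/109296·121/49 + (-32625/100096)·289/225 + 2573/6912·1 = 1/3 ✓
b·Ac: (-32625/100096)·(-391/6525) + 2573/6912·1017/2573 = 1/6 ✓
b·c³: 16807/109296·(-1331/343) + (-32625/100096)·(-4913/3375) + 2573/6912·1 = 1/4 ✓
b·(c∘Ac): (-32625/100096)·6647/97875 + 2573/6912·1017/2573 = 1/8 ✓
b·Ac²: (-32625/100096)·4301/45675 + 2573/6912·5517/18011 = 1/12 ✓
b·A²c: 2573/6912·288/2573 = 1/24 ✓; 4 stages ⇒ order 4.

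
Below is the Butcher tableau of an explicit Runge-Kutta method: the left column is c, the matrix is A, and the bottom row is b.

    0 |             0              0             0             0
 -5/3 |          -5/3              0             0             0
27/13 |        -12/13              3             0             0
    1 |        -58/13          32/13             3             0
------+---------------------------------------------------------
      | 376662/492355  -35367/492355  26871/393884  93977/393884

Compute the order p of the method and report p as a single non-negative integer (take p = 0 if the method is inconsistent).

3

b = (376662/492355, -35367/492355, 26871/393884, 93977/393884)
c = (0, -5/3, 27/13, 1)
Ac = (0, 0, -5, 83/39)
Σ b_i: 376662/492355·1 + (-35367/492355)·1 + 26871/393884·1 + 93977/393884·1 = 1 ✓
b·c: (-35367/492355)·(-5/3) + 26871/393884·27/13 + 93977/393884·1 = 1/2 ✓
b·c²: (-35367/492355)·25/9 + 26871/393884·729/169 + 93977/393884·1 = 1/3 ✓
b·Ac: 26871/393884·(-5) + 93977/393884·83/39 = 1/6 ✓
b·c³: (-35367/492355)·(-125/27) + 26871/393884·19683/2197 + 93977/393884·1 = 27243691/23042214 ≠ 1/4 ⇒ order 3.
b·(c∘Ac): 26871/393884·(-135/13) + 93977/393884·83/39 = -59282/295413 ≠ 1/8
b·Ac²: 26871/393884·25/3 + 93977/393884·30083/1521 = 60917308/11521107 ≠ 1/12
b·A²c: 93977/393884·(-15) = -1409655/393884 ≠ 1/24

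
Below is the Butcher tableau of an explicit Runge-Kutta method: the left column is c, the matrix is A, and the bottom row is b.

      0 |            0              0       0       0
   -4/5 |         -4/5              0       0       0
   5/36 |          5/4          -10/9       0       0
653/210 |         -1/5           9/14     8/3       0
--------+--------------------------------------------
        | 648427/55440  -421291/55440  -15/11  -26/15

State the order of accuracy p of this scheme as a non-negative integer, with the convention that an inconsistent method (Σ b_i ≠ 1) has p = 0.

2

b = (648427/55440, -421291/55440, -15/11, -26/15)
c = (0, -4/5, 5/36, 653/210)
Ac = (0, 0, 8/9, -136/945)
Σ b_i: 648427/55440·1 + (-421291/55440)·1 + (-15/11)·1 + (-26/15)·1 = 1 ✓
b·c: (-421291/55440)·(-4/5) + (-15/11)·5/36 + (-26/15)·653/210 = 1/2 ✓
b·c²: (-421291/55440)·16/25 + (-15/11)·25/1296 + (-26/15)·426409/44100 = -630131297/29106000 ≠ 1/3 ⇒ order 2.
b·Ac: (-15/11)·8/9 + (-26/15)·(-136/945) = -150104/155925 ≠ 1/6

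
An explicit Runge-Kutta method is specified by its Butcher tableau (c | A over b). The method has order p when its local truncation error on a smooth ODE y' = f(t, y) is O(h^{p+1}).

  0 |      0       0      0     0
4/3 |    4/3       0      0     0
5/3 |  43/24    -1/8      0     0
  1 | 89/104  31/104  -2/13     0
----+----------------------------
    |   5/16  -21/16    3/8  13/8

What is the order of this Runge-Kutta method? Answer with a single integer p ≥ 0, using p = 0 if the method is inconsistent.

b = (5/16, -21/16, 3/8, 13/8)
c = (0, 4/3, 5/3, 1)
Ac = (0, 0, -1/6, 11/78)
Σ b_i: 5/16·1 + (-21/16)·1 + 3/8·1 + 13/8·1 = 1 ✓
b·c: (-21/16)·4/3 + 3/8·5/3 + 13/8·1 = 1/2 ✓
b·c²: (-21/16)·16/9 + 3/8·25/9 + 13/8·1 = 1/3 ✓
b·Ac: 3/8·(-1/6) + 13/8·11/78 = 1/6 ✓
b·c³: (-21/16)·64/27 + 3/8·125/27 + 13/8·1 = 1/4 ✓
b·(c∘Ac): 3/8·(-5/18) + 13/8·11/78 = 1/8 ✓
b·Ac²: 3/8·(-2/9) + 13/8·4/39 = 1/12 ✓
b·A²c: 13/8·1/39 = 1/24 ✓; 4 stages ⇒ order 4.

4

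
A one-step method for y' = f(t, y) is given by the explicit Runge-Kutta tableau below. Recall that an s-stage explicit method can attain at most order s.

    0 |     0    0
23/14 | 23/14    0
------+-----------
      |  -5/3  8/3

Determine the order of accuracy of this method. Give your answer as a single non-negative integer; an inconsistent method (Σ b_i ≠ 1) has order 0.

b = (-5/3, 8/3)
c = (0, 23/14)
Σ b_i: (-5/3)·1 + 8/3·1 = 1 ✓
b·c: 8/3·23/14 = 92/21 ≠ 1/2 ⇒ order 1.

1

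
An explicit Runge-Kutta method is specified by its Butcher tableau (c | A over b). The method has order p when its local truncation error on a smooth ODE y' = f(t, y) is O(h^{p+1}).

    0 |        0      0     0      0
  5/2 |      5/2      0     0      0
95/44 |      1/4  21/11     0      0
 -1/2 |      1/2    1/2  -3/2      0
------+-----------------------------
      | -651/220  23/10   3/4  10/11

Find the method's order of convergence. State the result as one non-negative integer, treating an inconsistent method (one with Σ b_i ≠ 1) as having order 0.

1

b = (-651/220, 23/10, 3/4, 10/11)
c = (0, 5/2, 95/44, -1/2)
Ac = (0, 0, 105/22, -175/88)
Σ b_i: (-651/220)·1 + 23/10·1 + 3/4·1 + 10/11·1 = 1 ✓
b·c: 23/10·5/2 + 3/4·95/44 + 10/11·(-1/2) = 1217/176 ≠ 1/2 ⇒ order 1.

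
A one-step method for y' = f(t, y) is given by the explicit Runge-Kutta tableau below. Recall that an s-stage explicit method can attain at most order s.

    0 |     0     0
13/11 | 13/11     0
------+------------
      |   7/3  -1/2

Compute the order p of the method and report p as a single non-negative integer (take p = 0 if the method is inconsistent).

b = (7/3, -1/2)
c = (0, 13/11)
Σ b_i: 7/3·1 + (-1/2)·1 = 11/6 ≠ 1 ⇒ order 0.

0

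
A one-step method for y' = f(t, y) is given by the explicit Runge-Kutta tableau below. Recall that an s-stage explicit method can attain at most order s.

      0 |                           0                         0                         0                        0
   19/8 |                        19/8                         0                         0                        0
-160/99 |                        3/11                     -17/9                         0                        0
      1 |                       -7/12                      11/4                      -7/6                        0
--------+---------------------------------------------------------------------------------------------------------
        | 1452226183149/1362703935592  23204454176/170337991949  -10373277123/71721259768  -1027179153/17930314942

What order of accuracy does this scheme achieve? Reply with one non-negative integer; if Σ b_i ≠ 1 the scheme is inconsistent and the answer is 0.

3

b = (1452226183149/1362703935592, 23204454176/170337991949, -10373277123/71721259768, -1027179153/17930314942)
c = (0, 19/8, -160/99, 1)
Ac = (0, 0, -323/72, 79993/9504)
Σ b_i: 1452226183149/1362703935592·1 + 23204454176/170337991949·1 + (-10373277123/71721259768)·1 + (-1027179153/17930314942)·1 = 1 ✓
b·c: 23204454176/170337991949·19/8 + (-10373277123/71721259768)·(-160/99) + (-1027179153/17930314942)·1 = 1/2 ✓
b·c²: 23204454176/170337991949·361/64 + (-10373277123/71721259768)·25600/9801 + (-1027179153/17930314942)·1 = 1/3 ✓
b·Ac: (-10373277123/71721259768)·(-323/72) + (-1027179153/17930314942)·79993/9504 = 1/6 ✓
b·c³: 23204454176/170337991949·6859/512 + (-10373277123/71721259768)·(-4096000/970299) + (-1027179153/17930314942)·1 = 101317655636353/42602428302192 ≠ 1/4 ⇒ order 3.
b·(c∘Ac): (-10373277123/71721259768)·6460/891 + (-1027179153/17930314942)·79993/9504 = -2634991204291/1721310234432 ≠ 1/8
b·Ac²: (-10373277123/71721259768)·(-6137/576) + (-1027179153/17930314942)·93821713/7527168 = 35229839480471/42602428302192 ≠ 1/12
b·A²c: (-1027179153/17930314942)·2261/432 = -258050229437/860655117216 ≠ 1/24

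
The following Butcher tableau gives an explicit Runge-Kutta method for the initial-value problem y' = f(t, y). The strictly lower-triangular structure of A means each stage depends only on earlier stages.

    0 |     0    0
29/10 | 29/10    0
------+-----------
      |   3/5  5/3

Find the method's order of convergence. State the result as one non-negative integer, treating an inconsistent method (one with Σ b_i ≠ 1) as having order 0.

0

b = (3/5, 5/3)
c = (0, 29/10)
Σ b_i: 3/5·1 + 5/3·1 = 34/15 ≠ 1 ⇒ order 0.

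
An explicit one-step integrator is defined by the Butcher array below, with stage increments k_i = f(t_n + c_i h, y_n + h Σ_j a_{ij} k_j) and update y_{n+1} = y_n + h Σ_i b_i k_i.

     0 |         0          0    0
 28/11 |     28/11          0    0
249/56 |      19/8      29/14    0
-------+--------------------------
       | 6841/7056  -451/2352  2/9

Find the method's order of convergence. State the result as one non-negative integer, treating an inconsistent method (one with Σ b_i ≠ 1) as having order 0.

b = (6841/7056, -451/2352, 2/9)
c = (0, 28/11, 249/56)
Ac = (0, 0, 58/11)
Σ b_i: 6841/7056·1 + (-451/2352)·1 + 2/9·1 = 1 ✓
b·c: (-451/2352)·28/11 + 2/9·249/56 = 1/2 ✓
b·c²: (-451/2352)·784/121 + 2/9·62001/3136 = 163049/51744 ≠ 1/3 ⇒ order 2.
b·Ac: 2/9·58/11 = 116/99 ≠ 1/6

2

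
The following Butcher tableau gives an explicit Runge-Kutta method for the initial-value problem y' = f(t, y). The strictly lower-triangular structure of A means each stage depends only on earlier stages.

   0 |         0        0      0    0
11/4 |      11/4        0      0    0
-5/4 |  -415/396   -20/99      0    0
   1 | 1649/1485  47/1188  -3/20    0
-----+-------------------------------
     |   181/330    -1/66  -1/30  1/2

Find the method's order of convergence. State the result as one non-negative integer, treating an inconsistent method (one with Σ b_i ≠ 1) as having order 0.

4

b = (181/330, -1/66, -1/30, 1/2)
c = (0, 11/4, -5/4, 1)
Ac = (0, 0, -5/9, 8/27)
Σ b_i: 181/330·1 + (-1/66)·1 + (-1/30)·1 + 1/2·1 = 1 ✓
b·c: (-1/66)·11/4 + (-1/30)·(-5/4) + 1/2·1 = 1/2 ✓
b·c²: (-1/66)·121/16 + (-1/30)·25/16 + 1/2·1 = 1/3 ✓
b·Ac: (-1/30)·(-5/9) + 1/2·8/27 = 1/6 ✓
b·c³: (-1/66)·1331/64 + (-1/30)·(-125/64) + 1/2·1 = 1/4 ✓
b·(c∘Ac): (-1/30)·25/36 + 1/2·8/27 = 1/8 ✓
b·Ac²: (-1/30)·(-55/36) + 1/2·7/108 = 1/12 ✓
b·A²c: 1/2·1/12 = 1/24 ✓; 4 stages ⇒ order 4.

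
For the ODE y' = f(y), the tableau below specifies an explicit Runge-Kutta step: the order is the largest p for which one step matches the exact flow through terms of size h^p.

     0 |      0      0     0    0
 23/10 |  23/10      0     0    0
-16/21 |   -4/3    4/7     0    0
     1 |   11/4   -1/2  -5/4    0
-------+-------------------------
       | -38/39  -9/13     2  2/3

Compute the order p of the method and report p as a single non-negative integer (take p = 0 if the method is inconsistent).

1

b = (-38/39, -9/13, 2, 2/3)
c = (0, 23/10, -16/21, 1)
Ac = (0, 0, 46/35, -83/420)
Σ b_i: (-38/39)·1 + (-9/13)·1 + 2·1 + 2/3·1 = 1 ✓
b·c: (-9/13)·23/10 + 2·(-16/21) + 2/3·1 = -2229/910 ≠ 1/2 ⇒ order 1.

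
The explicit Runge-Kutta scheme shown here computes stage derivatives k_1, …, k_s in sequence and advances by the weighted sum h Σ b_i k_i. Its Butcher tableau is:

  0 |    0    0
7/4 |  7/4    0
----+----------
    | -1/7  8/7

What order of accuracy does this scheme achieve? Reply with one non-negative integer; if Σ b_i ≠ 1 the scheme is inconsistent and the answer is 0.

b = (-1/7, 8/7)
c = (0, 7/4)
Σ b_i: (-1/7)·1 + 8/7·1 = 1 ✓
b·c: 8/7·7/4 = 2 ≠ 1/2 ⇒ order 1.

1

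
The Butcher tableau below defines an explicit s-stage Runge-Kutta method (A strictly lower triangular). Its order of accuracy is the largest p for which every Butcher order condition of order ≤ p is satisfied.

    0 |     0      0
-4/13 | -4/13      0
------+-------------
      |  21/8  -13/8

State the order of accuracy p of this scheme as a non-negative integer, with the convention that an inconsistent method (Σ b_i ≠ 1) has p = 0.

2

b = (21/8, -13/8)
c = (0, -4/13)
Σ b_i: 21/8·1 + (-13/8)·1 = 1 ✓
b·c: (-13/8)·(-4/13) = 1/2 ✓; 2 stages ⇒ order 2.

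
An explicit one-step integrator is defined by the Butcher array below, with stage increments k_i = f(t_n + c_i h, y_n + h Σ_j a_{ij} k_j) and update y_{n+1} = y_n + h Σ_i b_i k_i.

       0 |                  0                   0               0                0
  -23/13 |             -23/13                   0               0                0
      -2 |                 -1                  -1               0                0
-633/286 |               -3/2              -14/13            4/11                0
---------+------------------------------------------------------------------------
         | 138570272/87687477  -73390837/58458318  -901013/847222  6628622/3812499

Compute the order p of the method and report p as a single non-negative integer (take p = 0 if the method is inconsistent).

3

b = (138570272/87687477, -73390837/58458318, -901013/847222, 6628622/3812499)
c = (0, -23/13, -2, -633/286)
Ac = (0, 0, 23/13, 2190/1859)
Σ b_i: 138570272/87687477·1 + (-73390837/58458318)·1 + (-901013/847222)·1 + 6628622/3812499·1 = 1 ✓
b·c: (-73390837/58458318)·(-23/13) + (-901013/847222)·(-2) + 6628622/3812499·(-633/286) = 1/2 ✓
b·c²: (-73390837/58458318)·529/169 + (-901013/847222)·4 + 6628622/3812499·400689/81796 = 1/3 ✓
b·Ac: (-901013/847222)·23/13 + 6628622/3812499·2190/1859 = 1/6 ✓
b·c³: (-73390837/58458318)·(-12167/2197) + (-901013/847222)·(-8) + 6628622/3812499·(-253636137/23393656) = -32036186075/9449914188 ≠ 1/4 ⇒ order 3.
b·(c∘Ac): (-901013/847222)·(-46/13) + 6628622/3812499·(-693135/265837) = -55138323/71590259 ≠ 1/8
b·Ac²: (-901013/847222)·(-529/169) + 6628622/3812499·(-46314/24167) = -33807/11013886 ≠ 1/12
b·A²c: 6628622/3812499·92/143 = 4264568/3812499 ≠ 1/24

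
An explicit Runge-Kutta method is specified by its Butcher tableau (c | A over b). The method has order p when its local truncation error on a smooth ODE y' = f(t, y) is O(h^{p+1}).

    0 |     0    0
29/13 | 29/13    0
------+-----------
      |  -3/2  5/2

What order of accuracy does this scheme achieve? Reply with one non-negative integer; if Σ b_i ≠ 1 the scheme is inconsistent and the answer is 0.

1

b = (-3/2, 5/2)
c = (0, 29/13)
Σ b_i: (-3/2)·1 + 5/2·1 = 1 ✓
b·c: 5/2·29/13 = 145/26 ≠ 1/2 ⇒ order 1.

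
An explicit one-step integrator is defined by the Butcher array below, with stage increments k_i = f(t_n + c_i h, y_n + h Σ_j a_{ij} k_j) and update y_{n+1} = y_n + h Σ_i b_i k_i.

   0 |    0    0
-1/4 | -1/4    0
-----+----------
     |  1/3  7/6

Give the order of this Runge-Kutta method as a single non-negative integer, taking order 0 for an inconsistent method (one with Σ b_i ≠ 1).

0

b = (1/3, 7/6)
c = (0, -1/4)
Σ b_i: 1/3·1 + 7/6·1 = 3/2 ≠ 1 ⇒ order 0.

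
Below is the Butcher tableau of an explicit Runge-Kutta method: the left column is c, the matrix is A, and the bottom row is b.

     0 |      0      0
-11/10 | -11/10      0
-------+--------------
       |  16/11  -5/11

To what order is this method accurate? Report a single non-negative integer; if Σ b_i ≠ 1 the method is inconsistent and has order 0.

2

b = (16/11, -5/11)
c = (0, -11/10)
Σ b_i: 16/11·1 + (-5/11)·1 = 1 ✓
b·c: (-5/11)·(-11/10) = 1/2 ✓; 2 stages ⇒ order 2.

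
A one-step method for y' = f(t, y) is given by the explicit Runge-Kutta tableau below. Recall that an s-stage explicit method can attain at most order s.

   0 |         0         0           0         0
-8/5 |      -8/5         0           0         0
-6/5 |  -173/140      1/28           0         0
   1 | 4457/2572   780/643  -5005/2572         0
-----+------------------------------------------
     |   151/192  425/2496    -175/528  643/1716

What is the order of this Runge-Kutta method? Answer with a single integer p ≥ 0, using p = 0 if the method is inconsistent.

b = (151/192, 425/2496, -175/528, 643/1716)
c = (0, -8/5, -6/5, 1)
Ac = (0, 0, -2/35, 507/1286)
Σ b_i: 151/192·1 + 425/2496·1 + (-175/528)·1 + 643/1716·1 = 1 ✓
b·c: 425/2496·(-8/5) + (-175/528)·(-6/5) + 643/1716·1 = 1/2 ✓
b·c²: 425/2496·64/25 + (-175/528)·36/25 + 643/1716·1 = 1/3 ✓
b·Ac: (-175/528)·(-2/35) + 643/1716·507/1286 = 1/6 ✓
b·c³: 425/2496·(-512/125) + (-175/528)·(-216/125) + 643/1716·1 = 1/4 ✓
b·(c∘Ac): (-175/528)·12/175 + 643/1716·507/1286 = 1/8 ✓
b·Ac²: (-175/528)·16/175 + 643/1716·195/643 = 1/12 ✓
b·A²c: 643/1716·143/1286 = 1/24 ✓; 4 stages ⇒ order 4.

4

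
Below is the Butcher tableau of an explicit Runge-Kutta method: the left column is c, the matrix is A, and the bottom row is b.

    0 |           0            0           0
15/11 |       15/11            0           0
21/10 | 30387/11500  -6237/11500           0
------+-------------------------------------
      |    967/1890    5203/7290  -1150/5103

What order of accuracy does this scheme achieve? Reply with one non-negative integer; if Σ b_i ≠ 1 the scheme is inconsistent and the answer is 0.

b = (967/1890, 5203/7290, -1150/5103)
c = (0, 15/11, 21/10)
Ac = (0, 0, -1701/2300)
Σ b_i: 967/1890·1 + 5203/7290·1 + (-1150/5103)·1 = 1 ✓
b·c: 5203/7290·15/11 + (-1150/5103)·21/10 = 1/2 ✓
b·c²: 5203/7290·225/121 + (-1150/5103)·441/100 = 1/3 ✓
b·Ac: (-1150/5103)·(-1701/2300) = 1/6 ✓; 3 stages ⇒ order 3.

3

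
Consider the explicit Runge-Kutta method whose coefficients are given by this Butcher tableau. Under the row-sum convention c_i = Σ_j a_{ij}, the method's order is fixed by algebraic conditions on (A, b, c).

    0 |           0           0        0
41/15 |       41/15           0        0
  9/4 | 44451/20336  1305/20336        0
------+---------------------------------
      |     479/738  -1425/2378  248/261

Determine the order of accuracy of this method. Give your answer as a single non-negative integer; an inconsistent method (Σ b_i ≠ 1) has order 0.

b = (479/738, -1425/2378, 248/261)
c = (0, 41/15, 9/4)
Ac = (0, 0, 87/496)
Σ b_i: 479/738·1 + (-1425/2378)·1 + 248/261·1 = 1 ✓
b·c: (-1425/2378)·41/15 + 248/261·9/4 = 1/2 ✓
b·c²: (-1425/2378)·1681/225 + 248/261·81/16 = 1/3 ✓
b·Ac: 248/261·87/496 = 1/6 ✓; 3 stages ⇒ order 3.

3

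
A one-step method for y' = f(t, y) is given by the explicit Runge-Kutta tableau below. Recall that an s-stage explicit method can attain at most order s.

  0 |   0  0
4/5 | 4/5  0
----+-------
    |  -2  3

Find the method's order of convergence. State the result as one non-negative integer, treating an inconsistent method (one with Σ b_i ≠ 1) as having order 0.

1

b = (-2, 3)
c = (0, 4/5)
Σ b_i: (-2)·1 + 3·1 = 1 ✓
b·c: 3·4/5 = 12/5 ≠ 1/2 ⇒ order 1.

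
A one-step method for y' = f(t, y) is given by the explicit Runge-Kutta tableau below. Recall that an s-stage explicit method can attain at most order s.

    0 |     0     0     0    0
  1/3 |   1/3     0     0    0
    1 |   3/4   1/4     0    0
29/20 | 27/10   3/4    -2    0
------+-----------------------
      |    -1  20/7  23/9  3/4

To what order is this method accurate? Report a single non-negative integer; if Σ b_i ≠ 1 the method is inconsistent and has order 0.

b = (-1, 20/7, 23/9, 3/4)
c = (0, 1/3, 1, 29/20)
Ac = (0, 0, 1/12, -7/4)
Σ b_i: (-1)·1 + 20/7·1 + 23/9·1 + 3/4·1 = 1301/252 ≠ 1 ⇒ order 0.

0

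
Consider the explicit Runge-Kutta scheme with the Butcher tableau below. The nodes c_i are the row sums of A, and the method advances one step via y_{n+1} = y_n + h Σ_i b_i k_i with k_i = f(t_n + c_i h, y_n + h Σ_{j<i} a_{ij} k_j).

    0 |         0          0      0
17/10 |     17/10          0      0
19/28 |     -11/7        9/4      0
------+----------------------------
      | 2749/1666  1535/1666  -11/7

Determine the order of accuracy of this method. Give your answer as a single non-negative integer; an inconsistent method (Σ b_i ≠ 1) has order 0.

b = (2749/1666, 1535/1666, -11/7)
c = (0, 17/10, 19/28)
Ac = (0, 0, 153/40)
Σ b_i: 2749/1666·1 + 1535/1666·1 + (-11/7)·1 = 1 ✓
b·c: 1535/1666·17/10 + (-11/7)·19/28 = 1/2 ✓
b·c²: 1535/1666·289/100 + (-11/7)·361/784 = 53211/27440 ≠ 1/3 ⇒ order 2.
b·Ac: (-11/7)·153/40 = -1683/280 ≠ 1/6

2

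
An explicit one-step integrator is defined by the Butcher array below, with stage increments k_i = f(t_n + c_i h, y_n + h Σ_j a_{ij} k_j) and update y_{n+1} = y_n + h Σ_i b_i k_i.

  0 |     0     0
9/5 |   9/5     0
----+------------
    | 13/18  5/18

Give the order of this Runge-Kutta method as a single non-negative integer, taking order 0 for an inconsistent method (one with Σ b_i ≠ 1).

b = (13/18, 5/18)
c = (0, 9/5)
Σ b_i: 13/18·1 + 5/18·1 = 1 ✓
b·c: 5/18·9/5 = 1/2 ✓; 2 stages ⇒ order 2.

2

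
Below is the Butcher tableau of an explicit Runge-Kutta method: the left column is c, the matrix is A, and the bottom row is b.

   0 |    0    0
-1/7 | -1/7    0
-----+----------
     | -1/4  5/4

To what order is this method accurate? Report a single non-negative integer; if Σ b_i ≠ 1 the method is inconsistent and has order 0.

b = (-1/4, 5/4)
c = (0, -1/7)
Σ b_i: (-1/4)·1 + 5/4·1 = 1 ✓
b·c: 5/4·(-1/7) = -5/28 ≠ 1/2 ⇒ order 1.

1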